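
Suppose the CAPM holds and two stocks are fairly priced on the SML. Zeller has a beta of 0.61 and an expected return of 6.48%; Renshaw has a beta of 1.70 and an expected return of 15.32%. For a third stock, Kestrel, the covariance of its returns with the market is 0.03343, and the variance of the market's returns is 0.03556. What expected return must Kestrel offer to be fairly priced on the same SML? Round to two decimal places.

9.16%

MRP = (15.32% − 6.48%) / (1.70 − 0.61) = 8.1101%
R_f = 6.48% − 0.61 × 8.1101% = 1.5328%
β_Kestrel = Cov / Var(R_m) = 0.03343 / 0.03556 = 0.9401
E(R_Kestrel) = R_f + β × MRP = 1.5328% + 0.9401 × 8.1101% = 9.16%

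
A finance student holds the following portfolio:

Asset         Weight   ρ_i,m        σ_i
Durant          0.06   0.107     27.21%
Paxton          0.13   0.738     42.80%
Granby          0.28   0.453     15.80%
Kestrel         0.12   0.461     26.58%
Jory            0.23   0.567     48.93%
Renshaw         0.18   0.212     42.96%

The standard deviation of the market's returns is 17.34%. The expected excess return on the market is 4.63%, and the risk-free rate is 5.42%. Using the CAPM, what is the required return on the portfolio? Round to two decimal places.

β_Durant = 0.107 × 27.21% / 17.34% = 0.1679
β_Paxton = 0.738 × 42.80% / 17.34% = 1.8216
β_Granby = 0.453 × 15.80% / 17.34% = 0.4128
β_Kestrel = 0.461 × 26.58% / 17.34% = 0.7067
β_Jory = 0.567 × 48.93% / 17.34% = 1.6000
β_Renshaw = 0.212 × 42.96% / 17.34% = 0.5252
β_P = Σ w_i β_i = 0.06×0.1679 + 0.13×1.8216 + 0.28×0.4128 + 0.12×0.7067 + 0.23×1.6000 + 0.18×0.5252 = 0.9098
E(R_P) = R_f + β_P × MRP = 5.42% + 0.9098 × 4.63% = 9.63%

9.63%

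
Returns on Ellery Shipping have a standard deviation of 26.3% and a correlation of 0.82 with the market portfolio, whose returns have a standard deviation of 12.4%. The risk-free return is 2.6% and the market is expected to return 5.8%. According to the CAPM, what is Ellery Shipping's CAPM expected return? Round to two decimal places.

β = ρ × σ_i / σ_m = 0.82 × 26.3% / 12.4% = 1.7392
MRP = 5.8% − 2.6% = 3.20%
E(R) = 2.6% + 1.7392 × 3.2% = 8.17%

8.17%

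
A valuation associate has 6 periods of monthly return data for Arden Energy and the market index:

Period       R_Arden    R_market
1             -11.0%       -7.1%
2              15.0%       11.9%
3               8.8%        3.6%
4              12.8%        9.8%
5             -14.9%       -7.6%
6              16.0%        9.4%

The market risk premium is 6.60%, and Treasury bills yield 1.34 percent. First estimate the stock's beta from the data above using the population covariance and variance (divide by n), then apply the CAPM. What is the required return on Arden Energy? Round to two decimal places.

11.55%

Mean R_i = (-11.0 + 15.0 + 8.8 + 12.8 − 14.9 + 16.0) / 6 = 4.4500%
Mean R_m = (-7.1 + 11.9 + 3.6 + 9.8 − 7.6 + 9.4) / 6 = 3.3333%
Σ(R_i − R̄_i)(R_m − R̄_m) = 588.3600  ⇒  Cov = 588.3600 / 6 = 98.0600
Σ(R_m − R̄_m)² = 380.4733  ⇒  Var(R_m) = 380.4733 / 6 = 63.4122
β = Cov / Var(R_m) = 98.0600 / 63.4122 = 1.5464
E(R) = R_f + β × MRP = 1.34% + 1.5464 × 6.60% = 11.55%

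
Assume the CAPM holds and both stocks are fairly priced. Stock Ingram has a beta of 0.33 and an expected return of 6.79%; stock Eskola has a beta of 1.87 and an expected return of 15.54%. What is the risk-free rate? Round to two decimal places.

4.92%

Both satisfy E(R) = R_f + β·MRP, so the slope of the SML is
MRP = (15.54% − 6.79%) / (1.87 − 0.33) = 8.75% / 1.54 = 5.6818%
R_f = E(R_Ingram) − β_Ingram·MRP = 6.79% − 0.33 × 5.6818% = 4.9150%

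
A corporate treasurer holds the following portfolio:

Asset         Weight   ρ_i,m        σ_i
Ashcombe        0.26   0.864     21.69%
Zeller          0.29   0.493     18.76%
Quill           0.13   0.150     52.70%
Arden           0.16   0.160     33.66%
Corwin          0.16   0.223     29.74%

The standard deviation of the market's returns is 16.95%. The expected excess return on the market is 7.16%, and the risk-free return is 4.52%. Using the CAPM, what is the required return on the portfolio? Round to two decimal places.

8.96%

β_Ashcombe = 0.864 × 21.69% / 16.95% = 1.1056
β_Zeller = 0.493 × 18.76% / 16.95% = 0.5456
β_Quill = 0.150 × 52.70% / 16.95% = 0.4664
β_Arden = 0.160 × 33.66% / 16.95% = 0.3177
β_Corwin = 0.223 × 29.74% / 16.95% = 0.3913
β_P = Σ w_i β_i = 0.26×1.1056 + 0.29×0.5456 + 0.13×0.4664 + 0.16×0.3177 + 0.16×0.3913 = 0.6198
E(R_P) = R_f + β_P × MRP = 4.52% + 0.6198 × 7.16% = 8.96%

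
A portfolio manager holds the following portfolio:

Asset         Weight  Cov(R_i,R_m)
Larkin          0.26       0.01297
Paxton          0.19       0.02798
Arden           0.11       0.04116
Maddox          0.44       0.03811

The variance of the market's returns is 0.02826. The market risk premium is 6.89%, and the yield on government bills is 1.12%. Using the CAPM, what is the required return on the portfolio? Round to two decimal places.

8.43%

β_Larkin = 0.01297 / 0.02826 = 0.4590
β_Paxton = 0.02798 / 0.02826 = 0.9901
β_Arden = 0.04116 / 0.02826 = 1.4565
β_Maddox = 0.03811 / 0.02826 = 1.3485
β_P = Σ w_i β_i = 0.26×0.4590 + 0.19×0.9901 + 0.11×1.4565 + 0.44×1.3485 = 1.0610
E(R_P) = R_f + β_P × MRP = 1.12% + 1.0610 × 6.89% = 8.43%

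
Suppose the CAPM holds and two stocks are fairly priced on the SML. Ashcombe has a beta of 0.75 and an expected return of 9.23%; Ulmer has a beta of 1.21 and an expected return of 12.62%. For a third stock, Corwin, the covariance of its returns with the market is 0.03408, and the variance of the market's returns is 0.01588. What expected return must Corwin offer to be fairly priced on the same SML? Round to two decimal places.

19.52%

MRP = (12.62% − 9.23%) / (1.21 − 0.75) = 7.3696%
R_f = 9.23% − 0.75 × 7.3696% = 3.7028%
β_Corwin = Cov / Var(R_m) = 0.03408 / 0.01588 = 2.1461
E(R_Corwin) = R_f + β × MRP = 3.7028% + 2.1461 × 7.3696% = 19.52%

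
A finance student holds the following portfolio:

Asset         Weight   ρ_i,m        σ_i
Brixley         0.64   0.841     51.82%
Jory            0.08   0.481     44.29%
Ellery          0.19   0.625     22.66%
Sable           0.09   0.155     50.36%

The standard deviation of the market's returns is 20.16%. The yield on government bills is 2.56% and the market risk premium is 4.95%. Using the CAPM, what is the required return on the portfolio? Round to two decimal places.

β_Brixley = 0.841 × 51.82% / 20.16% = 2.1617
β_Jory = 0.481 × 44.29% / 20.16% = 1.0567
β_Ellery = 0.625 × 22.66% / 20.16% = 0.7025
β_Sable = 0.155 × 50.36% / 20.16% = 0.3872
β_P = Σ w_i β_i = 0.64×2.1617 + 0.08×1.0567 + 0.19×0.7025 + 0.09×0.3872 = 1.6363
E(R_P) = R_f + β_P × MRP = 2.56% + 1.6363 × 4.95% = 10.66%

10.66%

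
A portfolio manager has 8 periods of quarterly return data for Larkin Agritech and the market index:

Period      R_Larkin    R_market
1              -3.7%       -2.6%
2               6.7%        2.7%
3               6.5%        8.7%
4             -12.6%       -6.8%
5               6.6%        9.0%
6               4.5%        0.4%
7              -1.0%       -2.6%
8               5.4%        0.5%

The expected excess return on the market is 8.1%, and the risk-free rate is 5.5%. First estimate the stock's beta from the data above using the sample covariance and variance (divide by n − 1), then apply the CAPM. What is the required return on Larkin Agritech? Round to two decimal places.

Mean R_i = (-3.7 + 6.7 + 6.5 − 12.6 + 6.6 + 4.5 − 1.0 + 5.4) / 8 = 1.5500%
Mean R_m = (-2.6 + 2.7 + 8.7 − 6.8 + 9.0 + 0.4 − 2.6 + 0.5) / 8 = 1.1625%
Σ(R_i − R̄_i)(R_m − R̄_m) = 222.0250  ⇒  Cov = 222.0250 / 7 = 31.7179
Σ(R_m − R̄_m)² = 213.3388  ⇒  Var(R_m) = 213.3388 / 7 = 30.4770
β = Cov / Var(R_m) = 31.7179 / 30.4770 = 1.0407
E(R) = R_f + β × MRP = 5.5% + 1.0407 × 8.1% = 13.93%

13.93%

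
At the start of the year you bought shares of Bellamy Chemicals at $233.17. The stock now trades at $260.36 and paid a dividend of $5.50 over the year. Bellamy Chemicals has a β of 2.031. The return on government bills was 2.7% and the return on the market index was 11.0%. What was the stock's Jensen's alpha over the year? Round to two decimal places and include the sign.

Realised HPR = (P1 + D1 − P0) / P0 = (260.36 + 5.50 − 233.17) / 233.17 = 32.69 / 233.17 = 14.0198%
MRP = 11.0% − 2.7% = 8.30%
CAPM required = R_f + β·MRP = 2.7% + 2.031 × 8.3% = 19.5573%
α = realised − required = 14.0198% − 19.5573% = -5.54%

-5.54%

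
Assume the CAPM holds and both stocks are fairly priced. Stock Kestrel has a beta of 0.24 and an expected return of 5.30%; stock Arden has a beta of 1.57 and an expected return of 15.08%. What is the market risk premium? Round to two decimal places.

7.35%

Both satisfy E(R) = R_f + β·MRP, so the slope of the SML is
MRP = (15.08% − 5.30%) / (1.57 − 0.24) = 9.78% / 1.33 = 7.3534%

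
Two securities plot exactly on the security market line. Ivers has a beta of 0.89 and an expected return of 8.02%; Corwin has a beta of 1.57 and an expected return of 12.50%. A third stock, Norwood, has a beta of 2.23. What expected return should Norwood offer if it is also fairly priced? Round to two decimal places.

16.85%

MRP (SML slope) = (12.50% − 8.02%) / (1.57 − 0.89) = 4.48% / 0.68 = 6.5882%
R_f (intercept) = 8.02% − 0.89 × 6.5882% = 2.1565%
E(R_Norwood) = R_f + β × MRP = 2.1565% + 2.23 × 6.5882% = 16.85%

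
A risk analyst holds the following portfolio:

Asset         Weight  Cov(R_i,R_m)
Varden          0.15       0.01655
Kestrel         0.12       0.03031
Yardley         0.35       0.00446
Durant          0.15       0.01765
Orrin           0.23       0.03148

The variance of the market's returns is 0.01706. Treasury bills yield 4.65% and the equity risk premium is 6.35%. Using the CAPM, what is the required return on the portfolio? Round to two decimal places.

11.19%

β_Varden = 0.01655 / 0.01706 = 0.9701
β_Kestrel = 0.03031 / 0.01706 = 1.7767
β_Yardley = 0.00446 / 0.01706 = 0.2614
β_Durant = 0.01765 / 0.01706 = 1.0346
β_Orrin = 0.03148 / 0.01706 = 1.8453
β_P = Σ w_i β_i = 0.15×0.9701 + 0.12×1.7767 + 0.35×0.2614 + 0.15×1.0346 + 0.23×1.8453 = 1.0298
E(R_P) = R_f + β_P × MRP = 4.65% + 1.0298 × 6.35% = 11.19%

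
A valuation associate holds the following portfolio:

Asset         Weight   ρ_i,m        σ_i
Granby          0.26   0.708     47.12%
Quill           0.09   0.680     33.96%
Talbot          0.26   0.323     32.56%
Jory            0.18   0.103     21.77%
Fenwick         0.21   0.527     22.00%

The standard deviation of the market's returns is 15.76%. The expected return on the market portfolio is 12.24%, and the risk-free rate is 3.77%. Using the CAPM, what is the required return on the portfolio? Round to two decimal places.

12.54%

β_Granby = 0.708 × 47.12% / 15.76% = 2.1168
β_Quill = 0.680 × 33.96% / 15.76% = 1.4653
β_Talbot = 0.323 × 32.56% / 15.76% = 0.6673
β_Jory = 0.103 × 21.77% / 15.76% = 0.1423
β_Fenwick = 0.527 × 22.00% / 15.76% = 0.7357
β_P = Σ w_i β_i = 0.26×2.1168 + 0.09×1.4653 + 0.26×0.6673 + 0.18×0.1423 + 0.21×0.7357 = 1.0359
MRP = 12.24% − 3.77% = 8.47%
E(R_P) = R_f + β_P × MRP = 3.77% + 1.0359 × 8.47% = 12.54%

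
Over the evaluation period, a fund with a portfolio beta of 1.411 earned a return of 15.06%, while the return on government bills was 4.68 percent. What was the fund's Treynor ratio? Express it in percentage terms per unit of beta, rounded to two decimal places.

7.36%

Treynor = (R_P − R_f) / β_P = (15.06% − 4.68%) / 1.4110 = 10.38% / 1.4110 = 7.36%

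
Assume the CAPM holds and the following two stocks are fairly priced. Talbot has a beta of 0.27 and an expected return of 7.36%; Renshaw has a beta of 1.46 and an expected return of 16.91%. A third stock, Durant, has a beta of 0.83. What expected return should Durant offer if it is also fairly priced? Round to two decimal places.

11.85%

MRP (SML slope) = (16.91% − 7.36%) / (1.46 − 0.27) = 9.55% / 1.19 = 8.0252%
R_f (intercept) = 7.36% − 0.27 × 8.0252% = 5.1932%
E(R_Durant) = R_f + β × MRP = 5.1932% + 0.83 × 8.0252% = 11.85%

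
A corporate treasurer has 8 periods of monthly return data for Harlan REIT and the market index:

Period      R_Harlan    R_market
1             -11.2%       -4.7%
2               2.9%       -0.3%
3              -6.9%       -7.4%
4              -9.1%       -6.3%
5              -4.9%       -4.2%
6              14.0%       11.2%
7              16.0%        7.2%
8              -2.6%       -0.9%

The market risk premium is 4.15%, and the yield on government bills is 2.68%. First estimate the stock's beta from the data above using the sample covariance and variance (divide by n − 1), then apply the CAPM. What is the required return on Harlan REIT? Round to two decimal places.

Mean R_i = (-11.2 + 2.9 − 6.9 − 9.1 − 4.9 + 14.0 + 16.0 − 2.6) / 8 = -0.2250%
Mean R_m = (-4.7 − 0.3 − 7.4 − 6.3 − 4.2 + 11.2 + 7.2 − 0.9) / 8 = -0.6750%
Σ(R_i − R̄_i)(R_m − R̄_m) = 453.8650  ⇒  Cov = 453.8650 / 7 = 64.8379
Σ(R_m − R̄_m)² = 308.7150  ⇒  Var(R_m) = 308.7150 / 7 = 44.1021
β = Cov / Var(R_m) = 64.8379 / 44.1021 = 1.4702
E(R) = R_f + β × MRP = 2.68% + 1.4702 × 4.15% = 8.78%

8.78%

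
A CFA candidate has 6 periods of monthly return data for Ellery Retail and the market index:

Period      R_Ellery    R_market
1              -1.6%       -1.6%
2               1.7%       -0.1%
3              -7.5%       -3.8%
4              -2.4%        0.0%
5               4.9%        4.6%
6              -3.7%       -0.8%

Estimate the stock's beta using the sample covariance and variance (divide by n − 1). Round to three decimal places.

1.408

Mean R_i = (-1.6 + 1.7 − 7.5 − 2.4 + 4.9 − 3.7) / 6 = -1.4333%
Mean R_m = (-1.6 − 0.1 − 3.8 + 0.0 + 4.6 − 0.8) / 6 = -0.2833%
Σ(R_i − R̄_i)(R_m − R̄_m) = 53.9533  ⇒  Cov = 53.9533 / 5 = 10.7907
Σ(R_m − R̄_m)² = 38.3283  ⇒  Var(R_m) = 38.3283 / 5 = 7.6657
β = Cov / Var(R_m) = 10.7907 / 7.6657 = 1.4077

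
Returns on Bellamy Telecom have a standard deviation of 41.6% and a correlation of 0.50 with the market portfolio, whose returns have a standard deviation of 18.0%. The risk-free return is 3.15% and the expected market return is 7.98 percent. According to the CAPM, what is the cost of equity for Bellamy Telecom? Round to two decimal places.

8.73%

β = ρ × σ_i / σ_m = 0.50 × 41.6% / 18.0% = 1.1556
MRP = 7.98% − 3.15% = 4.83%
E(R) = 3.15% + 1.1556 × 4.83% = 8.73%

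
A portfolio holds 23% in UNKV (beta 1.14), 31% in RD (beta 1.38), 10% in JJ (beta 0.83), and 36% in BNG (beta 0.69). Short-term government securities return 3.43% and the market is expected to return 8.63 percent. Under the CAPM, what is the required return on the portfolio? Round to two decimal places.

8.74%

β_P = Σ w_i β_i = 0.23×1.14 + 0.31×1.38 + 0.10×0.83 + 0.36×0.69 = 1.0214
MRP = 8.63% − 3.43% = 5.20%
E(R_P) = R_f + β_P × MRP = 3.43% + 1.0214 × 5.20% = 8.74%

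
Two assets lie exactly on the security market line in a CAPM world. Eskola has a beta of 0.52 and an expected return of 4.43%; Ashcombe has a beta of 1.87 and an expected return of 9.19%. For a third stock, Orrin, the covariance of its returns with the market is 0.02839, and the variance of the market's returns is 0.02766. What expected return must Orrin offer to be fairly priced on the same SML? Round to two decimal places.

6.22%

MRP = (9.19% − 4.43%) / (1.87 − 0.52) = 3.5259%
R_f = 4.43% − 0.52 × 3.5259% = 2.5965%
β_Orrin = Cov / Var(R_m) = 0.02839 / 0.02766 = 1.0264
E(R_Orrin) = R_f + β × MRP = 2.5965% + 1.0264 × 3.5259% = 6.22%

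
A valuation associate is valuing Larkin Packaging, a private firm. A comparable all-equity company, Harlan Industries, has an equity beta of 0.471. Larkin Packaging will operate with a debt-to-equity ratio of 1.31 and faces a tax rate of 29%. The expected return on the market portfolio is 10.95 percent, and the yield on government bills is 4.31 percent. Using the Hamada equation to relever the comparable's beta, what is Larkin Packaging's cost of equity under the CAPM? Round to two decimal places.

β_L = β_U × [1 + (1 − t)(D/E)] = 0.471 × [1 + (1 − 0.29) × 1.31]
    = 0.471 × [1 + 0.71 × 1.31] = 0.471 × 1.9301 = 0.9091
MRP = 10.95% − 4.31% = 6.64%
E(R) = R_f + β_L × MRP = 4.31% + 0.9091 × 6.64% = 10.35%

10.35%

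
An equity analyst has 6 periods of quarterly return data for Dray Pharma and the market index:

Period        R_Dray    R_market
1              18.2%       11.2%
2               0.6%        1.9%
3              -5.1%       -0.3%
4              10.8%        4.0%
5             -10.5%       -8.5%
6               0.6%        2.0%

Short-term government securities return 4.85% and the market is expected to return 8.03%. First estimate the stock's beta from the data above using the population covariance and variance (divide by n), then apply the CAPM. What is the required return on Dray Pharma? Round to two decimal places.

Mean R_i = (18.2 + 0.6 − 5.1 + 10.8 − 10.5 + 0.6) / 6 = 2.4333%
Mean R_m = (11.2 + 1.9 − 0.3 + 4.0 − 8.5 + 2.0) / 6 = 1.7167%
Σ(R_i − R̄_i)(R_m − R̄_m) = 315.0967  ⇒  Cov = 315.0967 / 6 = 52.5161
Σ(R_m − R̄_m)² = 203.7083  ⇒  Var(R_m) = 203.7083 / 6 = 33.9514
β = Cov / Var(R_m) = 52.5161 / 33.9514 = 1.5468
MRP = 8.03% − 4.85% = 3.18%
E(R) = R_f + β × MRP = 4.85% + 1.5468 × 3.18% = 9.77%

9.77%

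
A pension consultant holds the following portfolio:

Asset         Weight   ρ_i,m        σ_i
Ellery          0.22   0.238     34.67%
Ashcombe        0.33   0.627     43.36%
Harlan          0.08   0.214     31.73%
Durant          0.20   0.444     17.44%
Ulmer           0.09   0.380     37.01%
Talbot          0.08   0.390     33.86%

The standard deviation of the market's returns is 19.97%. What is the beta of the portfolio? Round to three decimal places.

0.761

β_Ellery = 0.238 × 34.67% / 19.97% = 0.4132
β_Ashcombe = 0.627 × 43.36% / 19.97% = 1.3614
β_Harlan = 0.214 × 31.73% / 19.97% = 0.3400
β_Durant = 0.444 × 17.44% / 19.97% = 0.3877
β_Ulmer = 0.380 × 37.01% / 19.97% = 0.7042
β_Talbot = 0.390 × 33.86% / 19.97% = 0.6613
β_P = Σ w_i β_i = 0.22×0.4132 + 0.33×1.3614 + 0.08×0.3400 + 0.20×0.3877 + 0.09×0.7042 + 0.08×0.6613 = 0.7612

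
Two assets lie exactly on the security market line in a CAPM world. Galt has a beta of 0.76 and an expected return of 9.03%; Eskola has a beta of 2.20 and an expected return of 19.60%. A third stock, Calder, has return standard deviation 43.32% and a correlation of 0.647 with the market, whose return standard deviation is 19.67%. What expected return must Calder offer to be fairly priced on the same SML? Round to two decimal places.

MRP = (19.60% − 9.03%) / (2.20 − 0.76) = 7.3403%
R_f = 9.03% − 0.76 × 7.3403% = 3.4514%
β_Calder = ρ·σ_i/σ_m = 0.647 × 43.32 / 19.67 = 1.4249
E(R_Calder) = R_f + β × MRP = 3.4514% + 1.4249 × 7.3403% = 13.91%

13.91%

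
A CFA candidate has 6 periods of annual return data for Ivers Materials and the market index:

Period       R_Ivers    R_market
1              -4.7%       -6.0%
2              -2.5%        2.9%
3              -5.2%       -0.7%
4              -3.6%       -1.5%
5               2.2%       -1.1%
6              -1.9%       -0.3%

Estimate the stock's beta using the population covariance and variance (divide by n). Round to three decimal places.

0.259

Mean R_i = (-4.7 − 2.5 − 5.2 − 3.6 + 2.2 − 1.9) / 6 = -2.6167%
Mean R_m = (-6.0 + 2.9 − 0.7 − 1.5 − 1.1 − 0.3) / 6 = -1.1167%
Σ(R_i − R̄_i)(R_m − R̄_m) = 10.6083  ⇒  Cov = 10.6083 / 6 = 1.7681
Σ(R_m − R̄_m)² = 40.9683  ⇒  Var(R_m) = 40.9683 / 6 = 6.8281
β = Cov / Var(R_m) = 1.7681 / 6.8281 = 0.2589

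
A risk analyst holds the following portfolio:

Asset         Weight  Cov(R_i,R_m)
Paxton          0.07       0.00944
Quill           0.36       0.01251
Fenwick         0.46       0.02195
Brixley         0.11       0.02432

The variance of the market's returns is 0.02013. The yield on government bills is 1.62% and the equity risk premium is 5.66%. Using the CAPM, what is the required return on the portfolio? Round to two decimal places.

6.66%

β_Paxton = 0.00944 / 0.02013 = 0.4690
β_Quill = 0.01251 / 0.02013 = 0.6215
β_Fenwick = 0.02195 / 0.02013 = 1.0904
β_Brixley = 0.02432 / 0.02013 = 1.2081
β_P = Σ w_i β_i = 0.07×0.4690 + 0.36×0.6215 + 0.46×1.0904 + 0.11×1.2081 = 0.8910
E(R_P) = R_f + β_P × MRP = 1.62% + 0.8910 × 5.66% = 6.66%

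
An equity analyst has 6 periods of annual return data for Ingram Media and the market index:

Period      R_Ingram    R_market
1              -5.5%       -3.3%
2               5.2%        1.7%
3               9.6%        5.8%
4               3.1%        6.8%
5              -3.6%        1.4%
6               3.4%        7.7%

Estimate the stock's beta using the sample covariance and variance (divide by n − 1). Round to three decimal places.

Mean R_i = (-5.5 + 5.2 + 9.6 + 3.1 − 3.6 + 3.4) / 6 = 2.0333%
Mean R_m = (-3.3 + 1.7 + 5.8 + 6.8 + 1.4 + 7.7) / 6 = 3.3500%
Σ(R_i − R̄_i)(R_m − R̄_m) = 84.0200  ⇒  Cov = 84.0200 / 5 = 16.8040
Σ(R_m − R̄_m)² = 87.5750  ⇒  Var(R_m) = 87.5750 / 5 = 17.5150
β = Cov / Var(R_m) = 16.8040 / 17.5150 = 0.9594

0.959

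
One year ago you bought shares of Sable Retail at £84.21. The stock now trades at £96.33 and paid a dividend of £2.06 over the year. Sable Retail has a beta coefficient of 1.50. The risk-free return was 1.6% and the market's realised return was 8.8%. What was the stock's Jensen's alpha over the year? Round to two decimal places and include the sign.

+4.44%

Realised HPR = (P1 + D1 − P0) / P0 = (96.33 + 2.06 − 84.21) / 84.21 = 14.18 / 84.21 = 16.8389%
MRP = 8.8% − 1.6% = 7.20%
CAPM required = R_f + β·MRP = 1.6% + 1.50 × 7.2% = 12.4000%
α = realised − required = 16.8389% − 12.4000% = +4.44%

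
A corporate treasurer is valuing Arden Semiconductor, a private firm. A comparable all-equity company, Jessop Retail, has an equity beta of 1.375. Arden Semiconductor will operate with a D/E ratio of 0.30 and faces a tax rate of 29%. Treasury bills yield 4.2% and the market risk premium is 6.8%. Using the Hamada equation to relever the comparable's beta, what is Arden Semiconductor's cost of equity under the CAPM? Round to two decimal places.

β_L = β_U × [1 + (1 − t)(D/E)] = 1.375 × [1 + (1 − 0.29) × 0.30]
    = 1.375 × [1 + 0.71 × 0.30] = 1.375 × 1.2130 = 1.6679
E(R) = R_f + β_L × MRP = 4.2% + 1.6679 × 6.8% = 15.54%

15.54%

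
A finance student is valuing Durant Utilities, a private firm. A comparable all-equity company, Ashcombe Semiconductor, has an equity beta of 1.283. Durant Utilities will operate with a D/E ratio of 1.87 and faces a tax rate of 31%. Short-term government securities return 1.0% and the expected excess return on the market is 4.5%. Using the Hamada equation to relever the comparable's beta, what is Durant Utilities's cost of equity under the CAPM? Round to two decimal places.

β_L = β_U × [1 + (1 − t)(D/E)] = 1.283 × [1 + (1 − 0.31) × 1.87]
    = 1.283 × [1 + 0.69 × 1.87] = 1.283 × 2.2903 = 2.9385
E(R) = R_f + β_L × MRP = 1.0% + 2.9385 × 4.5% = 14.22%

14.22%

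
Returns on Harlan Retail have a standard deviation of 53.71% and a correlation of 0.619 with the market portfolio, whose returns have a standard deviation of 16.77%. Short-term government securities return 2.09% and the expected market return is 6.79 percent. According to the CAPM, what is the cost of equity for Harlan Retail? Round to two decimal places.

11.41%

β = ρ × σ_i / σ_m = 0.619 × 53.71% / 16.77% = 1.9825
MRP = 6.79% − 2.09% = 4.70%
E(R) = 2.09% + 1.9825 × 4.70% = 11.41%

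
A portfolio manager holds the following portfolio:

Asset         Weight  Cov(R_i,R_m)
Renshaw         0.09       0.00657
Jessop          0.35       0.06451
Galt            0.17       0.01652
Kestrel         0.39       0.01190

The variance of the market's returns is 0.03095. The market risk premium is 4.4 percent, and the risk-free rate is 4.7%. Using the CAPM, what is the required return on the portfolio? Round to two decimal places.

9.05%

β_Renshaw = 0.00657 / 0.03095 = 0.2123
β_Jessop = 0.06451 / 0.03095 = 2.0843
β_Galt = 0.01652 / 0.03095 = 0.5338
β_Kestrel = 0.01190 / 0.03095 = 0.3845
β_P = Σ w_i β_i = 0.09×0.2123 + 0.35×2.0843 + 0.17×0.5338 + 0.39×0.3845 = 0.9893
E(R_P) = R_f + β_P × MRP = 4.7% + 0.9893 × 4.4% = 9.05%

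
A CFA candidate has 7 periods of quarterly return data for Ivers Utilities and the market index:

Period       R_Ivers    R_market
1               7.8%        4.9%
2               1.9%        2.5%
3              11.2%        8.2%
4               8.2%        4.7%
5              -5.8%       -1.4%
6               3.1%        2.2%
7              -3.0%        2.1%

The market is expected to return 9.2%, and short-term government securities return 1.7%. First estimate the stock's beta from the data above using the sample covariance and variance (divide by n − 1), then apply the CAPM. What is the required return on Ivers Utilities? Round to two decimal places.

Mean R_i = (7.8 + 1.9 + 11.2 + 8.2 − 5.8 + 3.1 − 3.0) / 7 = 3.3429%
Mean R_m = (4.9 + 2.5 + 8.2 + 4.7 − 1.4 + 2.2 + 2.1) / 7 = 3.3143%
Σ(R_i − R̄_i)(R_m − R̄_m) = 104.4357  ⇒  Cov = 104.4357 / 6 = 17.4060
Σ(R_m − R̄_m)² = 53.9086  ⇒  Var(R_m) = 53.9086 / 6 = 8.9848
β = Cov / Var(R_m) = 17.4060 / 8.9848 = 1.9373
MRP = 9.2% − 1.7% = 7.50%
E(R) = R_f + β × MRP = 1.7% + 1.9373 × 7.5% = 16.23%

16.23%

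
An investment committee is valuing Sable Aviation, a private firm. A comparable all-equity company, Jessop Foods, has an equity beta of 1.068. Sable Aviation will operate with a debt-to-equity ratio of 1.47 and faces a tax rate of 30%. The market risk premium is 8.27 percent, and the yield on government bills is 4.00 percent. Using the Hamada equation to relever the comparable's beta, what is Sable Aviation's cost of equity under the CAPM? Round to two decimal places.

21.92%

β_L = β_U × [1 + (1 − t)(D/E)] = 1.068 × [1 + (1 − 0.30) × 1.47]
    = 1.068 × [1 + 0.70 × 1.47] = 1.068 × 2.0290 = 2.1670
E(R) = R_f + β_L × MRP = 4.00% + 2.1670 × 8.27% = 21.92%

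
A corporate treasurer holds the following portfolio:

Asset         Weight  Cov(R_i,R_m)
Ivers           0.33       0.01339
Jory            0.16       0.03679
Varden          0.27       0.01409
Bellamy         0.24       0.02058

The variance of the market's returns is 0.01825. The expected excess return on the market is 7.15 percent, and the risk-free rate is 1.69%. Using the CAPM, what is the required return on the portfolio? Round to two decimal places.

β_Ivers = 0.01339 / 0.01825 = 0.7337
β_Jory = 0.03679 / 0.01825 = 2.0159
β_Varden = 0.01409 / 0.01825 = 0.7721
β_Bellamy = 0.02058 / 0.01825 = 1.1277
β_P = Σ w_i β_i = 0.33×0.7337 + 0.16×2.0159 + 0.27×0.7721 + 0.24×1.1277 = 1.0438
E(R_P) = R_f + β_P × MRP = 1.69% + 1.0438 × 7.15% = 9.15%

9.15%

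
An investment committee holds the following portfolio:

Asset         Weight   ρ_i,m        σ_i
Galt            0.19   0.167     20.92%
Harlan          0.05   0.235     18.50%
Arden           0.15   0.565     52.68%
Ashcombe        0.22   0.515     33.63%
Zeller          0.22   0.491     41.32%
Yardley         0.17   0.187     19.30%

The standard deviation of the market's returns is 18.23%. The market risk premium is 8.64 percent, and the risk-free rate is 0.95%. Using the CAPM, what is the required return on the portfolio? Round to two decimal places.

7.70%

β_Galt = 0.167 × 20.92% / 18.23% = 0.1916
β_Harlan = 0.235 × 18.50% / 18.23% = 0.2385
β_Arden = 0.565 × 52.68% / 18.23% = 1.6327
β_Ashcombe = 0.515 × 33.63% / 18.23% = 0.9501
β_Zeller = 0.491 × 41.32% / 18.23% = 1.1129
β_Yardley = 0.187 × 19.30% / 18.23% = 0.1980
β_P = Σ w_i β_i = 0.19×0.1916 + 0.05×0.2385 + 0.15×1.6327 + 0.22×0.9501 + 0.22×1.1129 + 0.17×0.1980 = 0.7808
E(R_P) = R_f + β_P × MRP = 0.95% + 0.7808 × 8.64% = 7.70%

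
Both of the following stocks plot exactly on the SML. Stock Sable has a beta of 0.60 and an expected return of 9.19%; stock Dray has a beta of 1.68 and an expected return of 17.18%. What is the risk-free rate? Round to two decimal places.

4.75%

Both satisfy E(R) = R_f + β·MRP, so the slope of the SML is
MRP = (17.18% − 9.19%) / (1.68 − 0.60) = 7.99% / 1.08 = 7.3981%
R_f = E(R_Sable) − β_Sable·MRP = 9.19% − 0.60 × 7.3981% = 4.7511%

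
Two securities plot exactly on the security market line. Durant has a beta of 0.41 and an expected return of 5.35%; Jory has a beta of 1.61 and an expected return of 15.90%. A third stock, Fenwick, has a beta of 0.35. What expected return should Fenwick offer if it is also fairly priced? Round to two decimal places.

4.82%

MRP (SML slope) = (15.90% − 5.35%) / (1.61 − 0.41) = 10.55% / 1.20 = 8.7917%
R_f (intercept) = 5.35% − 0.41 × 8.7917% = 1.7454%
E(R_Fenwick) = R_f + β × MRP = 1.7454% + 0.35 × 8.7917% = 4.82%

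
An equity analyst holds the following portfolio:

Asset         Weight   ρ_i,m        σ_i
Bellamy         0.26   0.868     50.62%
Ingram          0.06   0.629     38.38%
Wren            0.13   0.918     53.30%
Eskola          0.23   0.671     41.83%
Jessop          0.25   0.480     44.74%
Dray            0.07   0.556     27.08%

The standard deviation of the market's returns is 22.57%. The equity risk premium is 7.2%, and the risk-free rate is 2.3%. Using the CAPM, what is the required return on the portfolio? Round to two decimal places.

12.54%

β_Bellamy = 0.868 × 50.62% / 22.57% = 1.9468
β_Ingram = 0.629 × 38.38% / 22.57% = 1.0696
β_Wren = 0.918 × 53.30% / 22.57% = 2.1679
β_Eskola = 0.671 × 41.83% / 22.57% = 1.2436
β_Jessop = 0.480 × 44.74% / 22.57% = 0.9515
β_Dray = 0.556 × 27.08% / 22.57% = 0.6671
β_P = Σ w_i β_i = 0.26×1.9468 + 0.06×1.0696 + 0.13×2.1679 + 0.23×1.2436 + 0.25×0.9515 + 0.07×0.6671 = 1.4228
E(R_P) = R_f + β_P × MRP = 2.3% + 1.4228 × 7.2% = 12.54%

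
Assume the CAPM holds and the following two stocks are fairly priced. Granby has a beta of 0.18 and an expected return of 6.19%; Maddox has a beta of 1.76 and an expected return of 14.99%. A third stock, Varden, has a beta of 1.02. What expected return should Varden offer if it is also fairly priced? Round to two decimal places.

10.87%

MRP (SML slope) = (14.99% − 6.19%) / (1.76 − 0.18) = 8.80% / 1.58 = 5.5696%
R_f (intercept) = 6.19% − 0.18 × 5.5696% = 5.1875%
E(R_Varden) = R_f + β × MRP = 5.1875% + 1.02 × 5.5696% = 10.87%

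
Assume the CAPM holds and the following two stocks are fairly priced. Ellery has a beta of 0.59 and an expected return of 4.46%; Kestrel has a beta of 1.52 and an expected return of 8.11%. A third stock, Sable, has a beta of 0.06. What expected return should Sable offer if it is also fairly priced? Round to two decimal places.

2.38%

MRP (SML slope) = (8.11% − 4.46%) / (1.52 − 0.59) = 3.65% / 0.93 = 3.9247%
R_f (intercept) = 4.46% − 0.59 × 3.9247% = 2.1444%
E(R_Sable) = R_f + β × MRP = 2.1444% + 0.06 × 3.9247% = 2.38%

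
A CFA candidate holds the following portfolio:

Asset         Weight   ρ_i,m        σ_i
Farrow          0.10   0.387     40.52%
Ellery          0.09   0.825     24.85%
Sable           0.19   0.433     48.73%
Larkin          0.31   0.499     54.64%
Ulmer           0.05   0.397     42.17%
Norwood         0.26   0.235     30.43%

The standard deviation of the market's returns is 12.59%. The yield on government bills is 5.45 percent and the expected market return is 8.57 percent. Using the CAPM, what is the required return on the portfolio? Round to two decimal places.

β_Farrow = 0.387 × 40.52% / 12.59% = 1.2455
β_Ellery = 0.825 × 24.85% / 12.59% = 1.6284
β_Sable = 0.433 × 48.73% / 12.59% = 1.6759
β_Larkin = 0.499 × 54.64% / 12.59% = 2.1656
β_Ulmer = 0.397 × 42.17% / 12.59% = 1.3297
β_Norwood = 0.235 × 30.43% / 12.59% = 0.5680
β_P = Σ w_i β_i = 0.10×1.2455 + 0.09×1.6284 + 0.19×1.6759 + 0.31×2.1656 + 0.05×1.3297 + 0.26×0.5680 = 1.4750
MRP = 8.57% − 5.45% = 3.12%
E(R_P) = R_f + β_P × MRP = 5.45% + 1.4750 × 3.12% = 10.05%

10.05%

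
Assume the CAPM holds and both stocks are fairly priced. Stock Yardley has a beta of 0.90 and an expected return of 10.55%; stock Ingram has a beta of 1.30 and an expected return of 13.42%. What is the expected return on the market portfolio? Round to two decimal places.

Both satisfy E(R) = R_f + β·MRP, so the slope of the SML is
MRP = (13.42% − 10.55%) / (1.30 − 0.90) = 2.87% / 0.40 = 7.1750%
R_f = E(R_Yardley) − β_Yardley·MRP = 10.55% − 0.90 × 7.1750% = 4.0925%
E(R_m) = R_f + MRP = 4.0925% + 7.1750% = 11.27%

11.27%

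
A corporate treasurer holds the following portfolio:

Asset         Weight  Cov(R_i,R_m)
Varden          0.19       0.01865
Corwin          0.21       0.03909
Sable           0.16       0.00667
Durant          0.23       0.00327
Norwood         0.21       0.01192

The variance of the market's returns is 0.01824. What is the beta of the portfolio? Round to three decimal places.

0.881

β_Varden = 0.01865 / 0.01824 = 1.0225
β_Corwin = 0.03909 / 0.01824 = 2.1431
β_Sable = 0.00667 / 0.01824 = 0.3657
β_Durant = 0.00327 / 0.01824 = 0.1793
β_Norwood = 0.01192 / 0.01824 = 0.6535
β_P = Σ w_i β_i = 0.19×1.0225 + 0.21×2.1431 + 0.16×0.3657 + 0.23×0.1793 + 0.21×0.6535 = 0.8813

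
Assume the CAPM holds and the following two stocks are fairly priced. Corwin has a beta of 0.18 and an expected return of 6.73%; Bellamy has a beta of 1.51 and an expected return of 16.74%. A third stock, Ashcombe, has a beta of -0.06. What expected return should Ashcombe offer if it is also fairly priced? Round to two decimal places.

MRP (SML slope) = (16.74% − 6.73%) / (1.51 − 0.18) = 10.01% / 1.33 = 7.5263%
R_f (intercept) = 6.73% − 0.18 × 7.5263% = 5.3753%
E(R_Ashcombe) = R_f + β × MRP = 5.3753% + -0.06 × 7.5263% = 4.92%

4.92%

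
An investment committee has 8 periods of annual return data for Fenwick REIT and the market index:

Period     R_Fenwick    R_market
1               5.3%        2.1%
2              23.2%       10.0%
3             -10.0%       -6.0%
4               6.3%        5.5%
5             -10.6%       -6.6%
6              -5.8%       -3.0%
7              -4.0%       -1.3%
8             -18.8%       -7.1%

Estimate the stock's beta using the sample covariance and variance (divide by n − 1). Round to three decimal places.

Mean R_i = (5.3 + 23.2 − 10.0 + 6.3 − 10.6 − 5.8 − 4.0 − 18.8) / 8 = -1.8000%
Mean R_m = (2.1 + 10.0 − 6.0 + 5.5 − 6.6 − 3.0 − 1.3 − 7.1) / 8 = -0.8000%
Σ(R_i − R̄_i)(R_m − R̄_m) = 552.3000  ⇒  Cov = 552.3000 / 7 = 78.9000
Σ(R_m − R̄_m)² = 270.2000  ⇒  Var(R_m) = 270.2000 / 7 = 38.6000
β = Cov / Var(R_m) = 78.9000 / 38.6000 = 2.0440

2.044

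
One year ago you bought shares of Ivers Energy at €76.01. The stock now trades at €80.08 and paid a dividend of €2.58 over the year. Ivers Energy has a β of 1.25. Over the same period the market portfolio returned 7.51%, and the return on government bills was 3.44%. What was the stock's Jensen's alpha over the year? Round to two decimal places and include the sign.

Realised HPR = (P1 + D1 − P0) / P0 = (80.08 + 2.58 − 76.01) / 76.01 = 6.65 / 76.01 = 8.7488%
MRP = 7.51% − 3.44% = 4.07%
CAPM required = R_f + β·MRP = 3.44% + 1.25 × 4.07% = 8.5275%
α = realised − required = 8.7488% − 8.5275% = +0.22%

+0.22%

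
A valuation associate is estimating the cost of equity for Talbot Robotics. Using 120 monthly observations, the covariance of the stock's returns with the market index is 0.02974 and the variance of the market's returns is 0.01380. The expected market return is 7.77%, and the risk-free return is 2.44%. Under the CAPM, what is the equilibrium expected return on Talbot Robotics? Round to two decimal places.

13.93%

β = Cov(R_i, R_m) / Var(R_m) = 0.02974 / 0.01380 = 2.1551
MRP = 7.77% − 2.44% = 5.33%
E(R) = R_f + β × MRP = 2.44% + 2.1551 × 5.33% = 13.93%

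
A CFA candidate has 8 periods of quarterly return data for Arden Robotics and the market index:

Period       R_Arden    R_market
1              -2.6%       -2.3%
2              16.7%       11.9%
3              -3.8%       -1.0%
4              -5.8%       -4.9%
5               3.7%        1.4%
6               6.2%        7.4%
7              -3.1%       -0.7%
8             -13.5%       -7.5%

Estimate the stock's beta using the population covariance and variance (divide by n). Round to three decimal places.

Mean R_i = (-2.6 + 16.7 − 3.8 − 5.8 + 3.7 + 6.2 − 3.1 − 13.5) / 8 = -0.2750%
Mean R_m = (-2.3 + 11.9 − 1.0 − 4.9 + 1.4 + 7.4 − 0.7 − 7.5) / 8 = 0.5375%
Σ(R_i − R̄_i)(R_m − R̄_m) = 392.5925  ⇒  Cov = 392.5925 / 8 = 49.0741
Σ(R_m − R̄_m)² = 283.0588  ⇒  Var(R_m) = 283.0588 / 8 = 35.3824
β = Cov / Var(R_m) = 49.0741 / 35.3824 = 1.3870

1.387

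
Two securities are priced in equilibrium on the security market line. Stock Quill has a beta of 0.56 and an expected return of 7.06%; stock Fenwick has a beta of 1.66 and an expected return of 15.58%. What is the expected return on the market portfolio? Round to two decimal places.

10.47%

Both satisfy E(R) = R_f + β·MRP, so the slope of the SML is
MRP = (15.58% − 7.06%) / (1.66 − 0.56) = 8.52% / 1.10 = 7.7455%
R_f = E(R_Quill) − β_Quill·MRP = 7.06% − 0.56 × 7.7455% = 2.7225%
E(R_m) = R_f + MRP = 2.7225% + 7.7455% = 10.47%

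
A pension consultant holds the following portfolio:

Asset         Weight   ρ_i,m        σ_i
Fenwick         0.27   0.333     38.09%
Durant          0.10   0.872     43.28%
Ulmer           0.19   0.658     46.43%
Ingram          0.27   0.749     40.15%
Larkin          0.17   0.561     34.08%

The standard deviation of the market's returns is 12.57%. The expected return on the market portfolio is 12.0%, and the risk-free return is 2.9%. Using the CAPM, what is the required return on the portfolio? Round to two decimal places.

20.54%

β_Fenwick = 0.333 × 38.09% / 12.57% = 1.0091
β_Durant = 0.872 × 43.28% / 12.57% = 3.0024
β_Ulmer = 0.658 × 46.43% / 12.57% = 2.4305
β_Ingram = 0.749 × 40.15% / 12.57% = 2.3924
β_Larkin = 0.561 × 34.08% / 12.57% = 1.5210
β_P = Σ w_i β_i = 0.27×1.0091 + 0.10×3.0024 + 0.19×2.4305 + 0.27×2.3924 + 0.17×1.5210 = 1.9390
MRP = 12.0% − 2.9% = 9.10%
E(R_P) = R_f + β_P × MRP = 2.9% + 1.9390 × 9.1% = 20.54%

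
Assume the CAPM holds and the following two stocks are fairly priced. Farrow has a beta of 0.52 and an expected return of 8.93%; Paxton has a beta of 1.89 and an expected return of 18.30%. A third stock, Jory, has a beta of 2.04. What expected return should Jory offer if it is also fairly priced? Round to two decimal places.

19.33%

MRP (SML slope) = (18.30% − 8.93%) / (1.89 − 0.52) = 9.37% / 1.37 = 6.8394%
R_f (intercept) = 8.93% − 0.52 × 6.8394% = 5.3735%
E(R_Jory) = R_f + β × MRP = 5.3735% + 2.04 × 6.8394% = 19.33%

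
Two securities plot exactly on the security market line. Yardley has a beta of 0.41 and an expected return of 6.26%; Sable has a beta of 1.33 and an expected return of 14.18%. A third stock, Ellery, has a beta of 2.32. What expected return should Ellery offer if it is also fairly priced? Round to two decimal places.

22.70%

MRP (SML slope) = (14.18% − 6.26%) / (1.33 − 0.41) = 7.92% / 0.92 = 8.6087%
R_f (intercept) = 6.26% − 0.41 × 8.6087% = 2.7304%
E(R_Ellery) = R_f + β × MRP = 2.7304% + 2.32 × 8.6087% = 22.70%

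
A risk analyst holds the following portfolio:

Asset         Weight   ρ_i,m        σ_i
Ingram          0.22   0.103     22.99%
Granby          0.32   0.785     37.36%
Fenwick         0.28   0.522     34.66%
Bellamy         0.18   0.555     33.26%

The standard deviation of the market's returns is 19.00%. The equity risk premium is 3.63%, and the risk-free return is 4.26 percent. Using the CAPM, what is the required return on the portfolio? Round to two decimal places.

7.76%

β_Ingram = 0.103 × 22.99% / 19.00% = 0.1246
β_Granby = 0.785 × 37.36% / 19.00% = 1.5436
β_Fenwick = 0.522 × 34.66% / 19.00% = 0.9522
β_Bellamy = 0.555 × 33.26% / 19.00% = 0.9715
β_P = Σ w_i β_i = 0.22×0.1246 + 0.32×1.5436 + 0.28×0.9522 + 0.18×0.9715 = 0.9629
E(R_P) = R_f + β_P × MRP = 4.26% + 0.9629 × 3.63% = 7.76%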